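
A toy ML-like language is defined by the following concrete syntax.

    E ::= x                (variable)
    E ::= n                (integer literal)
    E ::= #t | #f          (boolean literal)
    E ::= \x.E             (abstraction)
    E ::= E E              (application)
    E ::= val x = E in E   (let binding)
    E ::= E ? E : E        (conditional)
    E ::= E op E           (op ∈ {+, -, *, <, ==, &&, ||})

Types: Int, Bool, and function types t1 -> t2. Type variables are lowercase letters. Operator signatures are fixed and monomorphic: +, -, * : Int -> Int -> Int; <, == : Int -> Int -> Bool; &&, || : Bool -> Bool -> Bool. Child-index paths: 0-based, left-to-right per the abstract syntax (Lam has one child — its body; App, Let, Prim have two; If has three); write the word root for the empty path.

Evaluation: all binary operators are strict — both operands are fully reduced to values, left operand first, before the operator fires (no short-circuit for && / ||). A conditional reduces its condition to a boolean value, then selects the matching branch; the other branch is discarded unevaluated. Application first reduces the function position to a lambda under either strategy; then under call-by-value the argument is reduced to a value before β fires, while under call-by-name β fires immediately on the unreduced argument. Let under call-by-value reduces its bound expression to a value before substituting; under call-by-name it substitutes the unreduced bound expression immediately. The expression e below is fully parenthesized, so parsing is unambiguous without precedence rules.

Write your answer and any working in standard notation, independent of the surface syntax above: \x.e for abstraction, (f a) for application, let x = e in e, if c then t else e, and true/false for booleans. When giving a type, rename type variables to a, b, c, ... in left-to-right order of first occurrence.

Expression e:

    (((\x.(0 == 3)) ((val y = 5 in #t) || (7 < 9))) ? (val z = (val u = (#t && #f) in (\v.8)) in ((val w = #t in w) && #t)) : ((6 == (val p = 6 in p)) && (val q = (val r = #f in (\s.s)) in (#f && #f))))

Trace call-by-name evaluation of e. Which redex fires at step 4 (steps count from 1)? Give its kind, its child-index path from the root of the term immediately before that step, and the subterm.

Answer: let at 0.1 : (let p = 6 in p)

Derivation:
step 0: (if ((\x.(0 == 3)) ((let y = 5 in true) || (7 < 9))) then (let z = (let u = (true && false) in (\v.8)) in ((let w = true in w) && true)) else ((6 == (let p = 6 in p)) && (let q = (let r = false in (\s.s)) in (false && false))))
step 1: [beta@0] (if (0 == 3) then (let z = (let u = (true && false) in (\v.8)) in ((let w = true in w) && true)) else ((6 == (let p = 6 in p)) && (let q = (let r = false in (\s.s)) in (false && false))))
step 2: [delta@0] (if false then (let z = (let u = (true && false) in (\v.8)) in ((let w = true in w) && true)) else ((6 == (let p = 6 in p)) && (let q = (let r = false in (\s.s)) in (false && false))))
step 3: [if@root] ((6 == (let p = 6 in p)) && (let q = (let r = false in (\s.s)) in (false && false)))
step 4: [let@0.1] ((6 == 6) && (let q = (let r = false in (\s.s)) in (false && false)))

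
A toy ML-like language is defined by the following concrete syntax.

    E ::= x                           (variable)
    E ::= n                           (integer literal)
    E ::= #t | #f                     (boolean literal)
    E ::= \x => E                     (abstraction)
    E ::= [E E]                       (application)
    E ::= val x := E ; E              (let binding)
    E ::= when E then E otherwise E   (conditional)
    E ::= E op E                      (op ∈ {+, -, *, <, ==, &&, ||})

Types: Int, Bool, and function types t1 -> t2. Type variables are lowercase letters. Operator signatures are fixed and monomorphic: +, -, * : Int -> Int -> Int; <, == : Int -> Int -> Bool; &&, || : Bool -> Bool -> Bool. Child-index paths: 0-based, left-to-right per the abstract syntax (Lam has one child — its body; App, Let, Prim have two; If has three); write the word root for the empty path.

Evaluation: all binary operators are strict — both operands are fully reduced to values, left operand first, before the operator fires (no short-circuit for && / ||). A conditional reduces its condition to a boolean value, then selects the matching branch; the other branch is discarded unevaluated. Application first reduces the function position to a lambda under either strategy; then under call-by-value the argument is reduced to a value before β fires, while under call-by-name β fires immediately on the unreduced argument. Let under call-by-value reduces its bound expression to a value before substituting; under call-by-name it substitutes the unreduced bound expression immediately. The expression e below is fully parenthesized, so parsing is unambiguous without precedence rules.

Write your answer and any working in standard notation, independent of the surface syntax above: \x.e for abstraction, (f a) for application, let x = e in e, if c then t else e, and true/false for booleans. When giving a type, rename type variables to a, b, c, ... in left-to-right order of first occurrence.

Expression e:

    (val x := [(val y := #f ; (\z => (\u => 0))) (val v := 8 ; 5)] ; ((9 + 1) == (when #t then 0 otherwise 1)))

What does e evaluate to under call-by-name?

Derivation:
step 0: (let x = ((let y = false in (\z.(\u.0))) (let v = 8 in 5)) in ((9 + 1) == (if true then 0 else 1)))
step 1: [let@root] ((9 + 1) == (if true then 0 else 1))
step 2: [delta@0] (10 == (if true then 0 else 1))
step 3: [if@1] (10 == 0)
step 4: [delta@root] false

Answer: false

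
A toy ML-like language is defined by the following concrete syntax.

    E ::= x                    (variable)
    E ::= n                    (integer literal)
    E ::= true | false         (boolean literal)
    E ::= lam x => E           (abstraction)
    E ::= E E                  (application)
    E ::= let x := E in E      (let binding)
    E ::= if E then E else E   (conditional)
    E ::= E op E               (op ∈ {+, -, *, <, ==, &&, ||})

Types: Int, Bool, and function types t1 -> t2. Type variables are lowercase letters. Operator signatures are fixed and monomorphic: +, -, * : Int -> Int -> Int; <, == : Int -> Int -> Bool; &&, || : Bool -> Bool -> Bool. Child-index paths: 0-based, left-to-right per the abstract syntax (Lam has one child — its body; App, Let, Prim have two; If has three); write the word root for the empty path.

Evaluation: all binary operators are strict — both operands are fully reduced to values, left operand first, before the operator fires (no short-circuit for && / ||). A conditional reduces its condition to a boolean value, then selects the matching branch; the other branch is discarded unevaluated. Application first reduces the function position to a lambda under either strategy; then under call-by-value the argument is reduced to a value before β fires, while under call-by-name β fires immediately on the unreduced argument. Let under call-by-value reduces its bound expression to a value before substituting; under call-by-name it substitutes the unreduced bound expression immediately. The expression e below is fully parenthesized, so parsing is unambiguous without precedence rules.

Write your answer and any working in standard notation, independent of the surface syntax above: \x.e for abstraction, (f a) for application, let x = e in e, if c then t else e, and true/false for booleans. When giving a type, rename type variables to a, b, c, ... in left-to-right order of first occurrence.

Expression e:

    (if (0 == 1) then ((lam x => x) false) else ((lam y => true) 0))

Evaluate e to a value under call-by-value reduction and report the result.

Answer: true

Working:
step 0: (if (0 == 1) then ((\x.x) false) else ((\y.true) 0))
step 1: [delta@0] (if false then ((\x.x) false) else ((\y.true) 0))
step 2: [if@root] ((\y.true) 0)
step 3: [beta@root] true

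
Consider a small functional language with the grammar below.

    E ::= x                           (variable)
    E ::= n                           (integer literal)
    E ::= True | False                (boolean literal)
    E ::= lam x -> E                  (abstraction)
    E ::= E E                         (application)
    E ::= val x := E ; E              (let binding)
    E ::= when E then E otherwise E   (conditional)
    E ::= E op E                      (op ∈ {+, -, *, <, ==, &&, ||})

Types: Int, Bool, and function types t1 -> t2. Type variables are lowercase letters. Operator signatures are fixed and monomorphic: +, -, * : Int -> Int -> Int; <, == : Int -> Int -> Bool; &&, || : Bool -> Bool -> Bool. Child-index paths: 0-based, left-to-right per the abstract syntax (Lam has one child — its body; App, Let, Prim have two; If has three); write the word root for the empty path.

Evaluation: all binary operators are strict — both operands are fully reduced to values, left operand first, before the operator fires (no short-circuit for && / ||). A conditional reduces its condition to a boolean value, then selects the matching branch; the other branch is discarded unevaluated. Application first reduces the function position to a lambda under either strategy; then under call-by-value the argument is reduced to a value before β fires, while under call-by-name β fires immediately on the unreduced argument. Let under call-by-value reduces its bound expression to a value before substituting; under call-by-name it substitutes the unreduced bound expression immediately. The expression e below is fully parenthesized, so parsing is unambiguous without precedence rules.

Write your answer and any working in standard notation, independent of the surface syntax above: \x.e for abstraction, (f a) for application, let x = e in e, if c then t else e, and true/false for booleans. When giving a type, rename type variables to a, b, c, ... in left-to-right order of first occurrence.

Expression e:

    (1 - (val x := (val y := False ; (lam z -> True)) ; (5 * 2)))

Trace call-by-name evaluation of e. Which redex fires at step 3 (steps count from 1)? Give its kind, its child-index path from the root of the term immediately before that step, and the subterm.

Answer: delta at root : (1 - 10)

Trace:
step 0: (1 - (let x = (let y = false in (\z.true)) in (5 * 2)))
step 1: [let@1] (1 - (5 * 2))
step 2: [delta@1] (1 - 10)
step 3: [delta@root] -9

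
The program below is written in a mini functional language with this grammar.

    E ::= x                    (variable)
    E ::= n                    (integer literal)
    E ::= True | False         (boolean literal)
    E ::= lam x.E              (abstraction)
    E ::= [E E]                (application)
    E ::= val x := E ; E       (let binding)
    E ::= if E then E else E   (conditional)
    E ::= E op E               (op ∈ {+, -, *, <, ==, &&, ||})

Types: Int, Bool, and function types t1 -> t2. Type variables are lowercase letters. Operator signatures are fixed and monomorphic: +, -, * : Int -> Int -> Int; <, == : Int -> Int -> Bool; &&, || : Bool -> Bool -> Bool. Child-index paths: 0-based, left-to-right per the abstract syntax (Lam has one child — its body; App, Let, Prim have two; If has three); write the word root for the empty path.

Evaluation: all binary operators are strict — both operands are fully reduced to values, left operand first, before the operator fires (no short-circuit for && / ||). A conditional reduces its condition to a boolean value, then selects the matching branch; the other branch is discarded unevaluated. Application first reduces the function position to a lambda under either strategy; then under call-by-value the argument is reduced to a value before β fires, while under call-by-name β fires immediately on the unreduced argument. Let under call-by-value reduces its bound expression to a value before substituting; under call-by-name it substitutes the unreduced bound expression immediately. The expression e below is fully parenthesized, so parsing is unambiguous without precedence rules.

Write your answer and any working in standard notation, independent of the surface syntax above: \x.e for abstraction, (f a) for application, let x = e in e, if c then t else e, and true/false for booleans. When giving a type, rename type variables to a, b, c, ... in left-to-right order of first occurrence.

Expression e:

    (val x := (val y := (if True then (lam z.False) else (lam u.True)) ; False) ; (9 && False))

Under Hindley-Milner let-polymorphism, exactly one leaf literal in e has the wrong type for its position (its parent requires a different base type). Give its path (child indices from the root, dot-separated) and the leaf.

Answer: 1.0 : 9

Trace:
  unify Bool ~ Bool
\z._ : a -> Bool
\u._ : b -> Bool
  unify a -> Bool ~ b -> Bool
  unify a ~ b
  unify Bool ~ Bool
let y : forall. b -> Bool
let x : Bool
  unify Int ~ Bool
  FAIL: mismatch Int ~ Bool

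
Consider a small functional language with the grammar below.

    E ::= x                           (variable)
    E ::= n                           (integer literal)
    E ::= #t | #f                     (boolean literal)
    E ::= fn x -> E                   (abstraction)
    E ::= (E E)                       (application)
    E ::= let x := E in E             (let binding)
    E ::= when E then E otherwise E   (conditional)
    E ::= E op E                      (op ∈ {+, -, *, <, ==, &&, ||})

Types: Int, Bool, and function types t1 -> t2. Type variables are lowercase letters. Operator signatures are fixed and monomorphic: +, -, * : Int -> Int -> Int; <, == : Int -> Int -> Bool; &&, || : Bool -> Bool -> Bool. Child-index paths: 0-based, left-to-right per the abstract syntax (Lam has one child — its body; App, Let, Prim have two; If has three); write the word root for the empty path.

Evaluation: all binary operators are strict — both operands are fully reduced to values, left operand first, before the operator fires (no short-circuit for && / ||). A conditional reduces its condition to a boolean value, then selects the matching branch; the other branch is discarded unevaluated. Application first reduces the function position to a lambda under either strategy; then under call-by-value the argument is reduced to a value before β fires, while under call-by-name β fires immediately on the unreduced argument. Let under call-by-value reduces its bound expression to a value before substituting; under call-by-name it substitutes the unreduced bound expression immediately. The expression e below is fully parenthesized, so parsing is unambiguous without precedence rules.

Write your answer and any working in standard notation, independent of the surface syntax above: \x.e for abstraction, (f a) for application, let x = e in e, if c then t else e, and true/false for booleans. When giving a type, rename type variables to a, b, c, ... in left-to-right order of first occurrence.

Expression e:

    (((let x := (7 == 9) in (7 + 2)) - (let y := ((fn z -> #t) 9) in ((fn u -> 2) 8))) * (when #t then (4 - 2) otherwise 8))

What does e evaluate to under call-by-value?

Answer: 14

Working:
step 0: (((let x = (7 == 9) in (7 + 2)) - (let y = ((\z.true) 9) in ((\u.2) 8))) * (if true then (4 - 2) else 8))
step 1: [delta@0.0.0] (((let x = false in (7 + 2)) - (let y = ((\z.true) 9) in ((\u.2) 8))) * (if true then (4 - 2) else 8))
step 2: [let@0.0] (((7 + 2) - (let y = ((\z.true) 9) in ((\u.2) 8))) * (if true then (4 - 2) else 8))
step 3: [delta@0.0] ((9 - (let y = ((\z.true) 9) in ((\u.2) 8))) * (if true then (4 - 2) else 8))
step 4: [beta@0.1.0] ((9 - (let y = true in ((\u.2) 8))) * (if true then (4 - 2) else 8))
step 5: [let@0.1] ((9 - ((\u.2) 8)) * (if true then (4 - 2) else 8))
step 6: [beta@0.1] ((9 - 2) * (if true then (4 - 2) else 8))
step 7: [delta@0] (7 * (if true then (4 - 2) else 8))
step 8: [if@1] (7 * (4 - 2))
step 9: [delta@1] (7 * 2)
step 10: [delta@root] 14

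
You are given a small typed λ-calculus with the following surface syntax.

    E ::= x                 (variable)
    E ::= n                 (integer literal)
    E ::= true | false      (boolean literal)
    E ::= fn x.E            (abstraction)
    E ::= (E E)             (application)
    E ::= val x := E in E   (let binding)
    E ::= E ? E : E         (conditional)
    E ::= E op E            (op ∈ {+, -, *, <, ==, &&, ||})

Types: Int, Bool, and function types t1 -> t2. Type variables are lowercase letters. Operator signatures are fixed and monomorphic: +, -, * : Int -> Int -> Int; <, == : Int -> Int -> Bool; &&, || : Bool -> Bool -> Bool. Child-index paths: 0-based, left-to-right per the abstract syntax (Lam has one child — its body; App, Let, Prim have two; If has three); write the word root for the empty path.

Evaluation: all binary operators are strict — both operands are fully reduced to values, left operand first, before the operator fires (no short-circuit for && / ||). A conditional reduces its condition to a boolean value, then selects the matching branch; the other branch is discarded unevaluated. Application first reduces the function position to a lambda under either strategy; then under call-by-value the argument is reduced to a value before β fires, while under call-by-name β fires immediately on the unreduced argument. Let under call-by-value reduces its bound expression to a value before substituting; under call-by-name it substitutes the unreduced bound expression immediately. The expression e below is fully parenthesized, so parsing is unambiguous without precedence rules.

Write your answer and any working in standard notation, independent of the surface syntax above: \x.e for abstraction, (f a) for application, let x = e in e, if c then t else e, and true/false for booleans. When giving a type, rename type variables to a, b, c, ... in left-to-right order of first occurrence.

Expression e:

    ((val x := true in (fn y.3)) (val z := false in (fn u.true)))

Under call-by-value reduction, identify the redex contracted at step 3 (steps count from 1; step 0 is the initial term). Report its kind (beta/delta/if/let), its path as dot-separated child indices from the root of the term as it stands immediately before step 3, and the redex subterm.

Answer: beta at root : ((\y.3) (\u.true))

Trace:
step 0: ((let x = true in (\y.3)) (let z = false in (\u.true)))
step 1: [let@0] ((\y.3) (let z = false in (\u.true)))
step 2: [let@1] ((\y.3) (\u.true))
step 3: [beta@root] 3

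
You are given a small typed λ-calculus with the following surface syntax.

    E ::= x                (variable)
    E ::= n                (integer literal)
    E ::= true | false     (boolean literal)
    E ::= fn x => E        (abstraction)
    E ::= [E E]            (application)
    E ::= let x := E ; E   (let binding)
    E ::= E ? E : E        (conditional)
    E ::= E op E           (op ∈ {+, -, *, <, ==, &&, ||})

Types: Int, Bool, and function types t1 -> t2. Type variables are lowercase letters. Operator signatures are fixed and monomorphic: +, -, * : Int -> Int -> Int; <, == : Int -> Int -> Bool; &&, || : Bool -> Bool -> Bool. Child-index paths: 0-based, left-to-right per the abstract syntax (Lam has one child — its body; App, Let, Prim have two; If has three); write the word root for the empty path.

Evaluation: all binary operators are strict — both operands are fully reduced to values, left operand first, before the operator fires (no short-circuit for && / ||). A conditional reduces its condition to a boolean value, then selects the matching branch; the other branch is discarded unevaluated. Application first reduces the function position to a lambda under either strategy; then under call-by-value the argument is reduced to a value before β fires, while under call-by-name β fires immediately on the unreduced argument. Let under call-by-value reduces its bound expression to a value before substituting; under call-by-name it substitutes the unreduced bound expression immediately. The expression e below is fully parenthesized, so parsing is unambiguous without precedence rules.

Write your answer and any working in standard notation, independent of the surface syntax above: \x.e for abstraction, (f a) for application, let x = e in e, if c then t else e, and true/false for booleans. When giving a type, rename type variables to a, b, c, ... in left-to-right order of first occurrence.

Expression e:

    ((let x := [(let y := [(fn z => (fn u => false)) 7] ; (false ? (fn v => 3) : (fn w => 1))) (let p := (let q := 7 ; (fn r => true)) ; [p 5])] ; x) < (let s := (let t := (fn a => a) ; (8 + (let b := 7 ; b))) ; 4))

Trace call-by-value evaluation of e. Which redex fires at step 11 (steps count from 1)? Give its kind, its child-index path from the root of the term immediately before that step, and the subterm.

Answer: delta at 1.0 : (8 + 7)

Derivation:
step 0: ((let x = ((let y = ((\z.(\u.false)) 7) in (if false then (\v.3) else (\w.1))) (let p = (let q = 7 in (\r.true)) in (p 5))) in x) < (let s = (let t = (\a.a) in (8 + (let b = 7 in b))) in 4))
step 1: [beta@0.0.0.0] ((let x = ((let y = (\u.false) in (if false then (\v.3) else (\w.1))) (let p = (let q = 7 in (\r.true)) in (p 5))) in x) < (let s = (let t = (\a.a) in (8 + (let b = 7 in b))) in 4))
step 2: [let@0.0.0] ((let x = ((if false then (\v.3) else (\w.1)) (let p = (let q = 7 in (\r.true)) in (p 5))) in x) < (let s = (let t = (\a.a) in (8 + (let b = 7 in b))) in 4))
step 3: [if@0.0.0] ((let x = ((\w.1) (let p = (let q = 7 in (\r.true)) in (p 5))) in x) < (let s = (let t = (\a.a) in (8 + (let b = 7 in b))) in 4))
step 4: [let@0.0.1.0] ((let x = ((\w.1) (let p = (\r.true) in (p 5))) in x) < (let s = (let t = (\a.a) in (8 + (let b = 7 in b))) in 4))
step 5: [let@0.0.1] ((let x = ((\w.1) ((\r.true) 5)) in x) < (let s = (let t = (\a.a) in (8 + (let b = 7 in b))) in 4))
step 6: [beta@0.0.1] ((let x = ((\w.1) true) in x) < (let s = (let t = (\a.a) in (8 + (let b = 7 in b))) in 4))
step 7: [beta@0.0] ((let x = 1 in x) < (let s = (let t = (\a.a) in (8 + (let b = 7 in b))) in 4))
step 8: [let@0] (1 < (let s = (let t = (\a.a) in (8 + (let b = 7 in b))) in 4))
step 9: [let@1.0] (1 < (let s = (8 + (let b = 7 in b)) in 4))
step 10: [let@1.0.1] (1 < (let s = (8 + 7) in 4))
step 11: [delta@1.0] (1 < (let s = 15 in 4))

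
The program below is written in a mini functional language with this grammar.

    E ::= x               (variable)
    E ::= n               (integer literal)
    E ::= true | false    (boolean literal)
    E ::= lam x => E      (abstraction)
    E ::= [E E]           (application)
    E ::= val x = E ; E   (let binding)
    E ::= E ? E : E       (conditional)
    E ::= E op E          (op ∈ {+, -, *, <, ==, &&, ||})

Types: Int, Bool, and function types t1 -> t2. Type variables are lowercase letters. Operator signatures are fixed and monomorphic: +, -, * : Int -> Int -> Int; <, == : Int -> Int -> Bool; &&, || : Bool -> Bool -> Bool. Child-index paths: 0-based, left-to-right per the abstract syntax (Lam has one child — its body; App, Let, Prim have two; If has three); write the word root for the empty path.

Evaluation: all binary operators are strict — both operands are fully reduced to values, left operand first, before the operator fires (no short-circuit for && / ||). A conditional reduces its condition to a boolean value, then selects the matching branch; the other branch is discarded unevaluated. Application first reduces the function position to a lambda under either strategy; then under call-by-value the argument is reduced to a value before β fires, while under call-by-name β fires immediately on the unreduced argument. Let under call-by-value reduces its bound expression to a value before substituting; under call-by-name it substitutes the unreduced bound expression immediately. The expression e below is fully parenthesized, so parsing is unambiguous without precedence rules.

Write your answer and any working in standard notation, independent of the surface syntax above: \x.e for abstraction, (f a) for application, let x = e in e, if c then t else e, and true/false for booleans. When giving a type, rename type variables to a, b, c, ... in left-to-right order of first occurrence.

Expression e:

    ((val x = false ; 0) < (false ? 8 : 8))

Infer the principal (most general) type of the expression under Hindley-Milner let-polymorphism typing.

Answer: Bool

Trace:
let x : Bool
  unify Int ~ Int
  unify Bool ~ Bool
  unify Int ~ Int
  unify Int ~ Int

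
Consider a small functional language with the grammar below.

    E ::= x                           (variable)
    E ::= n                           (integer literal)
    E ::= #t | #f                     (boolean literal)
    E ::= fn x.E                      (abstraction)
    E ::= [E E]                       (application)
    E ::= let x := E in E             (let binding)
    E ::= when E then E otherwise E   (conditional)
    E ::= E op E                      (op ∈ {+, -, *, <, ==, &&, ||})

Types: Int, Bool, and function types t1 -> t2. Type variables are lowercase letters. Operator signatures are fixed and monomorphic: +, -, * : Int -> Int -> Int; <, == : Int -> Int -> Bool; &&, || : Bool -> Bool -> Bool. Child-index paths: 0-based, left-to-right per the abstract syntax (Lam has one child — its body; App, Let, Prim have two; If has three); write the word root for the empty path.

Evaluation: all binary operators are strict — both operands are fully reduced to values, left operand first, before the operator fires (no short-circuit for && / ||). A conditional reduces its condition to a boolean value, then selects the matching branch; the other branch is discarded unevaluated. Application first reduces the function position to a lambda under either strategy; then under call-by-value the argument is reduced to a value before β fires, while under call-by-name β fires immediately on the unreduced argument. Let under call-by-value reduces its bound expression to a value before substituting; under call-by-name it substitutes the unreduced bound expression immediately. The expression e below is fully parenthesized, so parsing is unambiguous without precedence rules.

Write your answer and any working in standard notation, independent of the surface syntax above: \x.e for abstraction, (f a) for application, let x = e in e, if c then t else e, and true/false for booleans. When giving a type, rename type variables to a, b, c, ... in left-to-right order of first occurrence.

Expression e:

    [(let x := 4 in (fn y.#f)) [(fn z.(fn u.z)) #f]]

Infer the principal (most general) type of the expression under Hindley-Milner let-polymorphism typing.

Answer: Bool

Trace:
let x : Int
\y._ : a -> Bool
z : b
\u._ : c -> b
\z._ : b -> c -> b
  unify b -> c -> b ~ Bool -> d
  unify b ~ Bool
  unify c -> Bool ~ d
_ _ : c -> Bool
  unify a -> Bool ~ (c -> Bool) -> e
  unify a ~ c -> Bool
  unify Bool ~ e
_ _ : Bool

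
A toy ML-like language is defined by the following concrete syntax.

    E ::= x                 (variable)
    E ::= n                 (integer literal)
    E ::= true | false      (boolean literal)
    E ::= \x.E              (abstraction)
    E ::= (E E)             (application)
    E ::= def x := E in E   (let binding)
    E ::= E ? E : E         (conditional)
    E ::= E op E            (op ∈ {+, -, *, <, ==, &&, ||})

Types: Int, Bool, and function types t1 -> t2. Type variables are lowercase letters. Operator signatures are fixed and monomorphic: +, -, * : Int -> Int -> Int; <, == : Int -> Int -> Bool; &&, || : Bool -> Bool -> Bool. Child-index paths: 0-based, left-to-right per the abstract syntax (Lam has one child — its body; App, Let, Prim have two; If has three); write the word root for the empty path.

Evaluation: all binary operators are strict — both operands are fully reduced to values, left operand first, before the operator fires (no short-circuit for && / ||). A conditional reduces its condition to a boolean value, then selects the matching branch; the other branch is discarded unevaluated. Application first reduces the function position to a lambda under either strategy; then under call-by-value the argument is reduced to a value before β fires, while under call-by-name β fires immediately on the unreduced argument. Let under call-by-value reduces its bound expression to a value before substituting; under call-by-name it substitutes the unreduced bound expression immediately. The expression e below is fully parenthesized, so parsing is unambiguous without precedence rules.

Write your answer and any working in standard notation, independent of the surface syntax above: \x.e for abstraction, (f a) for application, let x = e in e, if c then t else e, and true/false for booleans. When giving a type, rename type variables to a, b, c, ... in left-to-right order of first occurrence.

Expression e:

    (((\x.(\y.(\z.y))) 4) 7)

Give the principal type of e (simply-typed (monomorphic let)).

Working:
y : b
\z._ : c -> b
\y._ : b -> c -> b
\x._ : a -> b -> c -> b
  unify a -> b -> c -> b ~ Int -> d
  unify a ~ Int
  unify b -> c -> b ~ d
_ _ : b -> c -> b
  unify b -> c -> b ~ Int -> e
  unify b ~ Int
  unify c -> Int ~ e
_ _ : c -> Int

Answer: a -> Int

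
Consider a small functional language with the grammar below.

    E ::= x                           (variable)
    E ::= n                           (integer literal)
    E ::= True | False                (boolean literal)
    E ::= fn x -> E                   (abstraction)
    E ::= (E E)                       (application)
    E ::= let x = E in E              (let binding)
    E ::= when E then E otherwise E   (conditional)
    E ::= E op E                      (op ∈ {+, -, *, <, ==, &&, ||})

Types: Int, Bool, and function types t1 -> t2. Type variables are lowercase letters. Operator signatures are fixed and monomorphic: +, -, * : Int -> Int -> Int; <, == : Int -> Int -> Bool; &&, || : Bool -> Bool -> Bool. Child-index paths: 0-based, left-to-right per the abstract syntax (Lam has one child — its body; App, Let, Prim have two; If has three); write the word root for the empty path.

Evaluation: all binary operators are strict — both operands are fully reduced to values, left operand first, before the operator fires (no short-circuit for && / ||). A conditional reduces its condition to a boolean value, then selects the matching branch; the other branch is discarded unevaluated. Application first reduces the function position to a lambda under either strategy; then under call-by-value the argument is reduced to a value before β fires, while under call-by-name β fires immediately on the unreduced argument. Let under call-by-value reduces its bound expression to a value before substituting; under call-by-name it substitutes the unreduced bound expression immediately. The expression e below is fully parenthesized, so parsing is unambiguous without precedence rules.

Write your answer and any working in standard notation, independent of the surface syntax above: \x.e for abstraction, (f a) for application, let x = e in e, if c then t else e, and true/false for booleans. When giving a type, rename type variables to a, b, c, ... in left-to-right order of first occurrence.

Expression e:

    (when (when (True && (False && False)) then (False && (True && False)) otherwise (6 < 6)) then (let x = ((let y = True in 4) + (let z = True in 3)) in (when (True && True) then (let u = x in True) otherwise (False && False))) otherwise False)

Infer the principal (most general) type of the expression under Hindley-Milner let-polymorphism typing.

Answer: Bool

Trace:
  unify Bool ~ Bool
  unify Bool ~ Bool
  unify Bool ~ Bool
  unify Bool ~ Bool
  unify Bool ~ Bool
  unify Bool ~ Bool
  unify Bool ~ Bool
  unify Bool ~ Bool
  unify Bool ~ Bool
  unify Int ~ Int
  unify Int ~ Int
  unify Bool ~ Bool
  unify Bool ~ Bool
let y : Bool
  unify Int ~ Int
let z : Bool
  unify Int ~ Int
let x : Int
  unify Bool ~ Bool
  unify Bool ~ Bool
  unify Bool ~ Bool
x : Int
let u : Int
  unify Bool ~ Bool
  unify Bool ~ Bool
  unify Bool ~ Bool
  unify Bool ~ Bool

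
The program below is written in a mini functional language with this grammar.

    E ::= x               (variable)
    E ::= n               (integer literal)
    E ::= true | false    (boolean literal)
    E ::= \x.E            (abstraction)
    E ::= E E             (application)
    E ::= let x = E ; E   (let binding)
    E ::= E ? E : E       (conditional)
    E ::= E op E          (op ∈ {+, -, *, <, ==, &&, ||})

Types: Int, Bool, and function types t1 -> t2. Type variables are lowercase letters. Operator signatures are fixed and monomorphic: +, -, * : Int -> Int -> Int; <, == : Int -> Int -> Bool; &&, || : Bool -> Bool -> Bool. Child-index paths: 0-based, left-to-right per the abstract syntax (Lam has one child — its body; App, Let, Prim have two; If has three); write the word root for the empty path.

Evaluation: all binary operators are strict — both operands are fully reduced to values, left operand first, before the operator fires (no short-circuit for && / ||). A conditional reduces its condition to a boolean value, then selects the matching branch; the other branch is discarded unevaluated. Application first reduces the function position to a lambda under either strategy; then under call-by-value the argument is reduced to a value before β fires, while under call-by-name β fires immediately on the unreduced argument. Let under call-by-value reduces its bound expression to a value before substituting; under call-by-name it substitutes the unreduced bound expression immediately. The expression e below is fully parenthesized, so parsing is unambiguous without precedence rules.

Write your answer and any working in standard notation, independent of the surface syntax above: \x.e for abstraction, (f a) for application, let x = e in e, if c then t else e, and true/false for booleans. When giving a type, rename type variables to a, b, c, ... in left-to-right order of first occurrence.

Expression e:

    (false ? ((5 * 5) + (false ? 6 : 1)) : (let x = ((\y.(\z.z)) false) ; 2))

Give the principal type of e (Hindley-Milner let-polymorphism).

Answer: Int

Derivation:
  unify Bool ~ Bool
  unify Int ~ Int
  unify Int ~ Int
  unify Int ~ Int
  unify Bool ~ Bool
  unify Int ~ Int
  unify Int ~ Int
z : b
\z._ : b -> b
\y._ : a -> b -> b
  unify a -> b -> b ~ Bool -> c
  unify a ~ Bool
  unify b -> b ~ c
_ _ : b -> b
let x : forall. b -> b
  unify Int ~ Int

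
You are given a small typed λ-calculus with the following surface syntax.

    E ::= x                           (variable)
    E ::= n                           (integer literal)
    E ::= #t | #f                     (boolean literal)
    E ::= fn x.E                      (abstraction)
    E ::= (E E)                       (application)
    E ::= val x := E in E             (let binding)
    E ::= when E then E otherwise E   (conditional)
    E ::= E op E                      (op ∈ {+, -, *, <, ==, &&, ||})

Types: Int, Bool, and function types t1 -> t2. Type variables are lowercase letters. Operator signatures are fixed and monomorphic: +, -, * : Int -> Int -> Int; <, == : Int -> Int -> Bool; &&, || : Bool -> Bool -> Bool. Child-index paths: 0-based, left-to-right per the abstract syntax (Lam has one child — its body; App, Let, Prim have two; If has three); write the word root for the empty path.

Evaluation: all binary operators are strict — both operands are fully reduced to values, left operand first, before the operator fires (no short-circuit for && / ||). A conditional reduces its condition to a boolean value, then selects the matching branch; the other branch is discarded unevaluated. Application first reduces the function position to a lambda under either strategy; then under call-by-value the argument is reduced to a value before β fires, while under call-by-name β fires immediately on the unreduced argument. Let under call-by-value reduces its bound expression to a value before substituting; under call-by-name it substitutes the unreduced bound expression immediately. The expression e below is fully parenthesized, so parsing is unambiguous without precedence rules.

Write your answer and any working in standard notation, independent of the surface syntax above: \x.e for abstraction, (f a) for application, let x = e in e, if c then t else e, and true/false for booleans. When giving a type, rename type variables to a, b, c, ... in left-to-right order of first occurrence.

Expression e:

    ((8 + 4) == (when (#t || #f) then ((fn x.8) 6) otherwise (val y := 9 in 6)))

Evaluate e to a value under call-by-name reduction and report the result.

Working:
step 0: ((8 + 4) == (if (true || false) then ((\x.8) 6) else (let y = 9 in 6)))
step 1: [delta@0] (12 == (if (true || false) then ((\x.8) 6) else (let y = 9 in 6)))
step 2: [delta@1.0] (12 == (if true then ((\x.8) 6) else (let y = 9 in 6)))
step 3: [if@1] (12 == ((\x.8) 6))
step 4: [beta@1] (12 == 8)
step 5: [delta@root] false

Answer: false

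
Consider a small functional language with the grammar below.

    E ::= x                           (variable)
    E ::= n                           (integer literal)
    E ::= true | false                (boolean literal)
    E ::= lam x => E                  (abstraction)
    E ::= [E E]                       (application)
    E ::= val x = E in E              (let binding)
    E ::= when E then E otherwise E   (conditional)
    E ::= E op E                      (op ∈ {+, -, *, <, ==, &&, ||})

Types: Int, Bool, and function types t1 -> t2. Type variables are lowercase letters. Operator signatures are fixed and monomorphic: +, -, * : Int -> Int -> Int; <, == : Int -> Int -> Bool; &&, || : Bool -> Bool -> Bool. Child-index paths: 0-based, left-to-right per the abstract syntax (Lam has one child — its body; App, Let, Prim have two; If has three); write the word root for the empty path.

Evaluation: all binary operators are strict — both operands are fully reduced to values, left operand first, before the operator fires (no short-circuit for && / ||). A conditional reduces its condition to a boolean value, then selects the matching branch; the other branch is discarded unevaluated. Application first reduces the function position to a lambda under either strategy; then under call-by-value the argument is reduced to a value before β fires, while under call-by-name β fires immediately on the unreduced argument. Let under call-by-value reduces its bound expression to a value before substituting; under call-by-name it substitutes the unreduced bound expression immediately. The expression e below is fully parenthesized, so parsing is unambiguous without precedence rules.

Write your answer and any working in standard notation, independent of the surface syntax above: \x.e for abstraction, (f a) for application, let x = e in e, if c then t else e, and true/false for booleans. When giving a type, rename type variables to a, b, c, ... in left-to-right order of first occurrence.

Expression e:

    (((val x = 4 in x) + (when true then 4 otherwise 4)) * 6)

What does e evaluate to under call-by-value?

Answer: 48

Working:
step 0: (((let x = 4 in x) + (if true then 4 else 4)) * 6)
step 1: [let@0.0] ((4 + (if true then 4 else 4)) * 6)
step 2: [if@0.1] ((4 + 4) * 6)
step 3: [delta@0] (8 * 6)
step 4: [delta@root] 48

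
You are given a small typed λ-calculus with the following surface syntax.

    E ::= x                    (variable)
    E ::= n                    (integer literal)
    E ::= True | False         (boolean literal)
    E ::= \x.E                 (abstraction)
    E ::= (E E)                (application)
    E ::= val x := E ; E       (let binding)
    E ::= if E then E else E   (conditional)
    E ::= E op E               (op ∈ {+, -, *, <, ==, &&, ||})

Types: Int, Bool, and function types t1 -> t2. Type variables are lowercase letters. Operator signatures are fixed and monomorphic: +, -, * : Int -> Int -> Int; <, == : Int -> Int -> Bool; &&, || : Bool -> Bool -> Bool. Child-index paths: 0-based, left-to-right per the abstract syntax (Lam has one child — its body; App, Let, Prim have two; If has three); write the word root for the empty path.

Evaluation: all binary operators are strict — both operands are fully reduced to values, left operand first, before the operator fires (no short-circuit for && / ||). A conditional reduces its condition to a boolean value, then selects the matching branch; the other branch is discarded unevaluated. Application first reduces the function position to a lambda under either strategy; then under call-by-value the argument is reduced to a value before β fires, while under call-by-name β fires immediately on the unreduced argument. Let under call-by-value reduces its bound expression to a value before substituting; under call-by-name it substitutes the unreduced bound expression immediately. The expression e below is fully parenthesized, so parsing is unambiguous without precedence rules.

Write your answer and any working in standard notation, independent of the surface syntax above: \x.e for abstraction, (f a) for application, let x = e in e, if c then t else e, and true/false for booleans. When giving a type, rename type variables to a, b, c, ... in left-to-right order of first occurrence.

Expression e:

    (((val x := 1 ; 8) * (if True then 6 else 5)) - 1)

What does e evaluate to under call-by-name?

Answer: 47

Working:
step 0: (((let x = 1 in 8) * (if true then 6 else 5)) - 1)
step 1: [let@0.0] ((8 * (if true then 6 else 5)) - 1)
step 2: [if@0.1] ((8 * 6) - 1)
step 3: [delta@0] (48 - 1)
step 4: [delta@root] 47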